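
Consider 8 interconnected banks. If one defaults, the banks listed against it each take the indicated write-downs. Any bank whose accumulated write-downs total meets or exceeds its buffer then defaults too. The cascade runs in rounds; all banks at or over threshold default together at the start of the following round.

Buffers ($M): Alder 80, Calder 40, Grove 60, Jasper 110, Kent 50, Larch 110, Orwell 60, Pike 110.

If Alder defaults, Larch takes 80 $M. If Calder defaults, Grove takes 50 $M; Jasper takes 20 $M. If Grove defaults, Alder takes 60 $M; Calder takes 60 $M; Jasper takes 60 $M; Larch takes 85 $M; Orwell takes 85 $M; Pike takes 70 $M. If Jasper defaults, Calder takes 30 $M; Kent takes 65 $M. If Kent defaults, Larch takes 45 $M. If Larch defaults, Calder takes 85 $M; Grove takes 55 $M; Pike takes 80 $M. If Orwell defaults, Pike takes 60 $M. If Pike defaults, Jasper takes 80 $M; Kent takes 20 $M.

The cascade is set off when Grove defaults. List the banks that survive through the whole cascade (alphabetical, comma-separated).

Round 1 — Grove defaults (initial).
  Alder: +60 → 60 < 80
  Calder: +60 → 60 ≥ 40
  Jasper: +60 → 60 < 110
  Larch: +85 → 85 < 110
  Orwell: +85 → 85 ≥ 60
  Pike: +70 → 70 < 110
Round 2 — Calder, Orwell default.
  Jasper: +20 → 80 < 110
  Pike: +60 → 130 ≥ 110
Round 3 — Pike defaults.
  Jasper: +80 → 160 ≥ 110
  Kent: +20 → 20 < 50
Round 4 — Jasper defaults.
  Kent: +65 → 85 ≥ 50
Round 5 — Kent defaults.
  Larch: +45 → 130 ≥ 110
Round 6 — Larch defaults.
No further defaults.

Alder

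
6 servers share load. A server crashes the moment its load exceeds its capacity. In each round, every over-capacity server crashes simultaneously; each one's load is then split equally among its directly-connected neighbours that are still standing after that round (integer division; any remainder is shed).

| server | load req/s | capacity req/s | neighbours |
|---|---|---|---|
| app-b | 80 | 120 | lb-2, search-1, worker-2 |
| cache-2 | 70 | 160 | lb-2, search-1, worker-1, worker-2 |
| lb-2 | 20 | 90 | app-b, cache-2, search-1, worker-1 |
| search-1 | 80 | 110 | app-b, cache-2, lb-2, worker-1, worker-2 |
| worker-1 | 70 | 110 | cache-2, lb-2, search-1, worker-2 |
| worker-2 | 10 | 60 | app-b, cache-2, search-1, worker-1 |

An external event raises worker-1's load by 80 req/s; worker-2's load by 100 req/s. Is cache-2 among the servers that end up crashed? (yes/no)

Round 1 — worker-1 at 150 > 110; worker-2 at 110 > 60. worker-1, worker-2 crash.
  worker-1 sheds 150 req/s to cache-2, lb-2, search-1: 50 each.
    cache-2: 70+50 = 120 ≤ 160
    lb-2: 20+50 = 70 ≤ 90
    search-1: 80+50 = 130 > 110
  worker-2 sheds 110 req/s to app-b, cache-2, search-1: 36 each (2 lost).
    app-b: 80+36 = 116 ≤ 120
    cache-2: 120+36 = 156 ≤ 160
    search-1: 130+36 = 166 > 110
Round 2 — search-1 crashes.
  search-1 sheds 166 req/s to app-b, cache-2, lb-2: 55 each (1 lost).
    app-b: 116+55 = 171 > 120
    cache-2: 156+55 = 211 > 160
    lb-2: 70+55 = 125 > 90
Round 3 — app-b, cache-2, lb-2 crash.
  app-b sheds 171 req/s: no online neighbours, lost.
  cache-2 sheds 211 req/s: no online neighbours, lost.
  lb-2 sheds 125 req/s: no online neighbours, lost.
No further crashes.

yes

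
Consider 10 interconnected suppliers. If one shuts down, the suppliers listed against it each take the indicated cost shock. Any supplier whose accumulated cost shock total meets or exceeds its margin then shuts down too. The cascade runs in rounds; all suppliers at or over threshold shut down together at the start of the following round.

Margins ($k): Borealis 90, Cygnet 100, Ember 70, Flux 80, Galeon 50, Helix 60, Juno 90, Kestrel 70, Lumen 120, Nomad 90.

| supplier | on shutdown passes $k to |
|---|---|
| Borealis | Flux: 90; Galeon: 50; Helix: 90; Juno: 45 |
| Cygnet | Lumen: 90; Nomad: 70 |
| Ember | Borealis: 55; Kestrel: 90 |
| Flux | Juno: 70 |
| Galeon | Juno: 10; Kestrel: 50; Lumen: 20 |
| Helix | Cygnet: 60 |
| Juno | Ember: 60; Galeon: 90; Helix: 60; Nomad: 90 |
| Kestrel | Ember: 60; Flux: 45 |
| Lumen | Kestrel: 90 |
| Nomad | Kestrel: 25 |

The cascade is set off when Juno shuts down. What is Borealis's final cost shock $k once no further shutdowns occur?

55

Round 1 — Juno shuts down (initial).
  Ember: +60 → 60 < 70
  Galeon: +90 → 90 ≥ 50
  Helix: +60 → 60 ≥ 60
  Nomad: +90 → 90 ≥ 90
Round 2 — Galeon, Helix, Nomad shut down.
  Cygnet: +60 → 60 < 100
  Kestrel: +50+25 → 75 ≥ 70
  Lumen: +20 → 20 < 120
Round 3 — Kestrel shuts down.
  Ember: +60 → 120 ≥ 70
  Flux: +45 → 45 < 80
Round 4 — Ember shuts down.
  Borealis: +55 → 55 < 90
No further shutdowns.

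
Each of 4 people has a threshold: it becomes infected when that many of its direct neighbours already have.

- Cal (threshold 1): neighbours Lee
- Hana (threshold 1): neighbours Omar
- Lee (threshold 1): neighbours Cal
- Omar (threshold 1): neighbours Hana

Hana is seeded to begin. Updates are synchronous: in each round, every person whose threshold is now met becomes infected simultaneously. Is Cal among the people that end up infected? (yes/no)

no

Round 1 — Hana becomes infected (initial).
Round 2 — checking thresholds:
  Omar: 1 of 1 neighbours ≥ 1, becomes infected.
Round 3 — no new infections; cascade stops.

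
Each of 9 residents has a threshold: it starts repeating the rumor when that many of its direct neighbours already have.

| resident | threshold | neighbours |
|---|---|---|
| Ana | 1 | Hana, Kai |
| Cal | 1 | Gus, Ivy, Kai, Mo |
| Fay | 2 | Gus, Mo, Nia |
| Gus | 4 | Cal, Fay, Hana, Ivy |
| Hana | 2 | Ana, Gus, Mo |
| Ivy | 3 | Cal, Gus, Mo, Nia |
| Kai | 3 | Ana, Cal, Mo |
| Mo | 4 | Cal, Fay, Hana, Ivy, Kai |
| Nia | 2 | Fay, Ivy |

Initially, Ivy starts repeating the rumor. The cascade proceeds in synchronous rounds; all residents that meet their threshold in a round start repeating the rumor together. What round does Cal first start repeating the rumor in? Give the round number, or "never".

2

Round 1 — Ivy starts repeating the rumor (initial).
Round 2 — checking thresholds:
  Cal: 1 of 4 neighbours ≥ 1, starts repeating the rumor.
  Gus: 1 of 4 neighbours < 4, below threshold.
  Mo: 1 of 5 neighbours < 4, below threshold.
  Nia: 1 of 2 neighbours < 2, below threshold.
Round 3 — no new spreads; cascade stops.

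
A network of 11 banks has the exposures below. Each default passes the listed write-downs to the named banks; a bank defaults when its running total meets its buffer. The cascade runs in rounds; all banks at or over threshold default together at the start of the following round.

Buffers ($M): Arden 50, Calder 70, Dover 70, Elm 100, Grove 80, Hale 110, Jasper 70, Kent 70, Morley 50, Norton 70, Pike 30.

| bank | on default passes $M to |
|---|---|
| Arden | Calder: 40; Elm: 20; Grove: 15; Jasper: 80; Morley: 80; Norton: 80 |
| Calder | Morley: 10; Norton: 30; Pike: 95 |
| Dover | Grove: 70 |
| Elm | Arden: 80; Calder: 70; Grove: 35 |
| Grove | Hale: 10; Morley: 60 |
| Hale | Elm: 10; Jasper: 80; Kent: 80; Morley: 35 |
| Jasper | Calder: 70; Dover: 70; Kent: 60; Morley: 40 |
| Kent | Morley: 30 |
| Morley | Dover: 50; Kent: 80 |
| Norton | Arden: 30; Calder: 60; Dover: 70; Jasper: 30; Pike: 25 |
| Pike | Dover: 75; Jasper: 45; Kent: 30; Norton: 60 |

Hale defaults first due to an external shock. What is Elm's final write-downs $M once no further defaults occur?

Round 1 — Hale defaults (initial).
  Elm: +10 → 10 < 100
  Jasper: +80 → 80 ≥ 70
  Kent: +80 → 80 ≥ 70
  Morley: +35 → 35 < 50
Round 2 — Jasper, Kent default.
  Calder: +70 → 70 ≥ 70
  Dover: +70 → 70 ≥ 70
  Morley: +40+30 → 105 ≥ 50
Round 3 — Calder, Dover, Morley default.
  Grove: +70 → 70 < 80
  Norton: +30 → 30 < 70
  Pike: +95 → 95 ≥ 30
Round 4 — Pike defaults.
  Norton: +60 → 90 ≥ 70
Round 5 — Norton defaults.
  Arden: +30 → 30 < 50
No further defaults.

10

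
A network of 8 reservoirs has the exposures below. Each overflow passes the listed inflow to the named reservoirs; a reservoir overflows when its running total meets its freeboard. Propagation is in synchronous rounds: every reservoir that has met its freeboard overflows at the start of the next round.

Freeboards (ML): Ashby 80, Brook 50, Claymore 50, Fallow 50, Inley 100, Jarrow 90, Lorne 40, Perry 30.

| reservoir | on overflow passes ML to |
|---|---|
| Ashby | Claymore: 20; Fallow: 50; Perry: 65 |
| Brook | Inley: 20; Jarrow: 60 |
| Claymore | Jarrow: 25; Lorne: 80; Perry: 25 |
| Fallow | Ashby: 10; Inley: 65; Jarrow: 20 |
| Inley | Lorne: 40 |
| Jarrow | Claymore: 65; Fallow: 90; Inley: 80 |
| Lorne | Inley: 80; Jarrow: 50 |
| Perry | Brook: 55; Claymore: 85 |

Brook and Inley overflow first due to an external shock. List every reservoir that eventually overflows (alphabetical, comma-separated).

Brook, Claymore, Fallow, Inley, Jarrow, Lorne

Round 1 — Brook, Inley overflow (initial).
  Jarrow: +60 → 60 < 90
  Lorne: +40 → 40 ≥ 40
Round 2 — Lorne overflows.
  Jarrow: +50 → 110 ≥ 90
Round 3 — Jarrow overflows.
  Claymore: +65 → 65 ≥ 50
  Fallow: +90 → 90 ≥ 50
Round 4 — Claymore, Fallow overflow.
  Ashby: +10 → 10 < 80
  Perry: +25 → 25 < 30
No further overflows.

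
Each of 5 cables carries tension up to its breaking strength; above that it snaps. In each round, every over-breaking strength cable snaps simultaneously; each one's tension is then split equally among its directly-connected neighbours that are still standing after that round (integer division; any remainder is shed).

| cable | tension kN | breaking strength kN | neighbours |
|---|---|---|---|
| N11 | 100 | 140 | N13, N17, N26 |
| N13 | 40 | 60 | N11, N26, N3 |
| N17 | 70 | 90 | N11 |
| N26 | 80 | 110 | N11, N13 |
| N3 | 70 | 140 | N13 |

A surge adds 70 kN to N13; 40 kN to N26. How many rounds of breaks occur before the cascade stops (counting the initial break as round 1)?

3

Round 1 — N13 at 110 > 60; N26 at 120 > 110. N13, N26 snap.
  N13 sheds 110 kN to N11, N3: 55 each.
    N11: 100+55 = 155 > 140
    N3: 70+55 = 125 ≤ 140
  N26 sheds 120 kN to N11: 120 each.
    N11: 155+120 = 275 > 140
Round 2 — N11 snaps.
  N11 sheds 275 kN to N17: 275 each.
    N17: 70+275 = 345 > 90
Round 3 — N17 snaps.
  N17 sheds 345 kN: no online neighbours, lost.
No further breaks.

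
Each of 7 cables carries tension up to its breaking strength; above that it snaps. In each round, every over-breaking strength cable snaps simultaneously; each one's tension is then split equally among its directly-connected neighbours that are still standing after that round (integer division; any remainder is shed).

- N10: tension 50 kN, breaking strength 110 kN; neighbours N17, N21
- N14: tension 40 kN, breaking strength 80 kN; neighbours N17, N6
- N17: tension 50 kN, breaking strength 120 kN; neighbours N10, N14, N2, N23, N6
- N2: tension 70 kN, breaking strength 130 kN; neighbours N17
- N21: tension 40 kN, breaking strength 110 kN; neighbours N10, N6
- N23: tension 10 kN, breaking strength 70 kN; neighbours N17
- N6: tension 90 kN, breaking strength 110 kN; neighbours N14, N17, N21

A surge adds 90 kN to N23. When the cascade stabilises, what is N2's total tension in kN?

107

Round 1 — N23 at 100 > 70. N23 snaps.
  N23 sheds 100 kN to N17: 100 each.
    N17: 50+100 = 150 > 120
Round 2 — N17 snaps.
  N17 sheds 150 kN to N10, N14, N2, N6: 37 each (2 lost).
    N10: 50+37 = 87 ≤ 110
    N14: 40+37 = 77 ≤ 80
    N2: 70+37 = 107 ≤ 130
    N6: 90+37 = 127 > 110
Round 3 — N6 snaps.
  N6 sheds 127 kN to N14, N21: 63 each (1 lost).
    N14: 77+63 = 140 > 80
    N21: 40+63 = 103 ≤ 110
Round 4 — N14 snaps.
  N14 sheds 140 kN: no online neighbours, lost.
No further breaks.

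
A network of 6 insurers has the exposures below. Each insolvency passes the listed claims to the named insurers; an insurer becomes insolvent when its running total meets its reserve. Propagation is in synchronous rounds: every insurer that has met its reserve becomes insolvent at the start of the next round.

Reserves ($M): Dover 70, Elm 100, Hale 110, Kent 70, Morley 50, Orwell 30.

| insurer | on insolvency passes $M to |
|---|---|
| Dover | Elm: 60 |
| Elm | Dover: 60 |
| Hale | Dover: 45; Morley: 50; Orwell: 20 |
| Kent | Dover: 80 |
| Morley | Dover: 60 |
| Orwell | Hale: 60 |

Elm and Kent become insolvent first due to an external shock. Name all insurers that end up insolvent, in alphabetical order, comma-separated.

Dover, Elm, Kent

Round 1 — Elm, Kent become insolvent (initial).
  Dover: +60+80 → 140 ≥ 70
Round 2 — Dover becomes insolvent.
No further insolvencies.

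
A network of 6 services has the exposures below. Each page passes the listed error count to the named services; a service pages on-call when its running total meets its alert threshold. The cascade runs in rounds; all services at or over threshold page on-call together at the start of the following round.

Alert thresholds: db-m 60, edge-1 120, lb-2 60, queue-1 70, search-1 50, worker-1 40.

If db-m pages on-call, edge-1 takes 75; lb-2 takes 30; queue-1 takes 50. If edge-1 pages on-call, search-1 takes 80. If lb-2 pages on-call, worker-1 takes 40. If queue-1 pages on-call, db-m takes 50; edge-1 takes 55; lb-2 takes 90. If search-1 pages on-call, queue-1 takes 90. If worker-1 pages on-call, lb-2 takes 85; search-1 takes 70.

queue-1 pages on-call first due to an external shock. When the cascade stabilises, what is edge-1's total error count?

Round 1 — queue-1 pages on-call (initial).
  db-m: +50 → 50 < 60
  edge-1: +55 → 55 < 120
  lb-2: +90 → 90 ≥ 60
Round 2 — lb-2 pages on-call.
  worker-1: +40 → 40 ≥ 40
Round 3 — worker-1 pages on-call.
  search-1: +70 → 70 ≥ 50
Round 4 — search-1 pages on-call.
No further pages.

55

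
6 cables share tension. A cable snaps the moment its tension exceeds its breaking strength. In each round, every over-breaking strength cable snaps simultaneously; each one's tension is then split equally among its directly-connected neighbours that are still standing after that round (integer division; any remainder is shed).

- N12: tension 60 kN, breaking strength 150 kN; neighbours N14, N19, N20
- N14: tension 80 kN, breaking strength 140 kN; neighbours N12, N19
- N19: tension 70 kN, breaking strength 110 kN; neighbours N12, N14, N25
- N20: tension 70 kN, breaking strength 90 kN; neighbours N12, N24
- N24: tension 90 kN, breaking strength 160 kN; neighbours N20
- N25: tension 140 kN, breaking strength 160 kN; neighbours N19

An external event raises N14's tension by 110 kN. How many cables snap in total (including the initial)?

Round 1 — N14 at 190 > 140. N14 snaps.
  N14 sheds 190 kN to N12, N19: 95 each.
    N12: 60+95 = 155 > 150
    N19: 70+95 = 165 > 110
Round 2 — N12, N19 snap.
  N12 sheds 155 kN to N20: 155 each.
    N20: 70+155 = 225 > 90
  N19 sheds 165 kN to N25: 165 each.
    N25: 140+165 = 305 > 160
Round 3 — N20, N25 snap.
  N20 sheds 225 kN to N24: 225 each.
    N24: 90+225 = 315 > 160
  N25 sheds 305 kN: no online neighbours, lost.
Round 4 — N24 snaps.
  N24 sheds 315 kN: no online neighbours, lost.
No further breaks.

6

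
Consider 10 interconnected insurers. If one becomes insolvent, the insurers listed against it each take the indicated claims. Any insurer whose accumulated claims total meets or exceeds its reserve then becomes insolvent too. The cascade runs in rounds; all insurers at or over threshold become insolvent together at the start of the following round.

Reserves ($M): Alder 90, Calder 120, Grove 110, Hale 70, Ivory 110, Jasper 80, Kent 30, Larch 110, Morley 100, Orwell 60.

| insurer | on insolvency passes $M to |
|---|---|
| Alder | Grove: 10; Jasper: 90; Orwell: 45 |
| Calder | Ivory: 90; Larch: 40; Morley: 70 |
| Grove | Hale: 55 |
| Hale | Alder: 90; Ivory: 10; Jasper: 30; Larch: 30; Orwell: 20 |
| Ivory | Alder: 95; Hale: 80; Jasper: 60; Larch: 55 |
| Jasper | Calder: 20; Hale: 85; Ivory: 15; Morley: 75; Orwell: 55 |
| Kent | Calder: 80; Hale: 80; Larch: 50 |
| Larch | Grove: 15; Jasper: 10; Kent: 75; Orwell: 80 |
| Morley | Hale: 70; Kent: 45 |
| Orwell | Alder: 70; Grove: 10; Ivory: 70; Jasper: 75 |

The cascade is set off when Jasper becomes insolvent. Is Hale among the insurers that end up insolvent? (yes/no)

yes

Round 1 — Jasper becomes insolvent (initial).
  Calder: +20 → 20 < 120
  Hale: +85 → 85 ≥ 70
  Ivory: +15 → 15 < 110
  Morley: +75 → 75 < 100
  Orwell: +55 → 55 < 60
Round 2 — Hale becomes insolvent.
  Alder: +90 → 90 ≥ 90
  Ivory: +10 → 25 < 110
  Larch: +30 → 30 < 110
  Orwell: +20 → 75 ≥ 60
Round 3 — Alder, Orwell become insolvent.
  Grove: +10+10 → 20 < 110
  Ivory: +70 → 95 < 110
No further insolvencies.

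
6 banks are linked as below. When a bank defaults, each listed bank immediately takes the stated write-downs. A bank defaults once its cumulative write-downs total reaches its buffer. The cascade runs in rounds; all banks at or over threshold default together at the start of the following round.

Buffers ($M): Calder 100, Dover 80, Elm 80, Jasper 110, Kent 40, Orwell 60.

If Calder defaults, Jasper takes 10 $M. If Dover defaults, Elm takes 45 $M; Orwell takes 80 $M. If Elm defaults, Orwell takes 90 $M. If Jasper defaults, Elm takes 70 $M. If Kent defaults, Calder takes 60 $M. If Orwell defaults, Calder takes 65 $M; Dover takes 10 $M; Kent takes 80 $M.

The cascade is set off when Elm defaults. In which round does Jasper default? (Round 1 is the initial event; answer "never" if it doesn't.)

Round 1 — Elm defaults (initial).
  Orwell: +90 → 90 ≥ 60
Round 2 — Orwell defaults.
  Calder: +65 → 65 < 100
  Dover: +10 → 10 < 80
  Kent: +80 → 80 ≥ 40
Round 3 — Kent defaults.
  Calder: +60 → 125 ≥ 100
Round 4 — Calder defaults.
  Jasper: +10 → 10 < 110
No further defaults.

never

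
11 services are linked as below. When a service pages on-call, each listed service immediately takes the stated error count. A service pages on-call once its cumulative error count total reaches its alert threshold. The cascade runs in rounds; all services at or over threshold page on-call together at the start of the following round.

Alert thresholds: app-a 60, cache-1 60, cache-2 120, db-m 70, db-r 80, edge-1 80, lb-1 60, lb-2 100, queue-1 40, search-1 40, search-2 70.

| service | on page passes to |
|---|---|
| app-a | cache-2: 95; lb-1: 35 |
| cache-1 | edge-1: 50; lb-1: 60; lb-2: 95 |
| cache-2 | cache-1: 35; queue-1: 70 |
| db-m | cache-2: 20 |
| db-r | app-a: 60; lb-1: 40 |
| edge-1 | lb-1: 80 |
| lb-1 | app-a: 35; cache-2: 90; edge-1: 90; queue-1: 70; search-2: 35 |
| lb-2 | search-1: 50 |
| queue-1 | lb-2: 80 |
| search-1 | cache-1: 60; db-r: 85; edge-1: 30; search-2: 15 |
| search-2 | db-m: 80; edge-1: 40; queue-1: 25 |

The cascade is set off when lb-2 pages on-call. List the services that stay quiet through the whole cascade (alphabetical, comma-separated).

Round 1 — lb-2 pages on-call (initial).
  search-1: +50 → 50 ≥ 40
Round 2 — search-1 pages on-call.
  cache-1: +60 → 60 ≥ 60
  db-r: +85 → 85 ≥ 80
  edge-1: +30 → 30 < 80
  search-2: +15 → 15 < 70
Round 3 — cache-1, db-r page on-call.
  app-a: +60 → 60 ≥ 60
  edge-1: +50 → 80 ≥ 80
  lb-1: +60+40 → 100 ≥ 60
Round 4 — app-a, edge-1, lb-1 page on-call.
  cache-2: +95+90 → 185 ≥ 120
  queue-1: +70 → 70 ≥ 40
  search-2: +35 → 50 < 70
Round 5 — cache-2, queue-1 page on-call.
No further pages.

db-m, search-2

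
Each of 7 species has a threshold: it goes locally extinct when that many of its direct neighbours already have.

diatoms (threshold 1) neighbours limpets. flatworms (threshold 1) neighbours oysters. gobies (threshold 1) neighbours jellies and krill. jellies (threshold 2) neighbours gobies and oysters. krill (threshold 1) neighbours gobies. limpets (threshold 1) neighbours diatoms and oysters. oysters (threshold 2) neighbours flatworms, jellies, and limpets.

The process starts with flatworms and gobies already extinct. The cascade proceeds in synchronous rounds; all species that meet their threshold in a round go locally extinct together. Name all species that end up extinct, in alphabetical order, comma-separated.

Round 1 — flatworms, gobies go locally extinct (initial).
Round 2 — checking thresholds:
  jellies: 1 of 2 neighbours < 2, not yet.
  krill: 1 of 1 neighbours ≥ 1, goes locally extinct.
  oysters: 1 of 3 neighbours < 2, not yet.
Round 3 — no new extinctions; cascade stops.

flatworms, gobies, krill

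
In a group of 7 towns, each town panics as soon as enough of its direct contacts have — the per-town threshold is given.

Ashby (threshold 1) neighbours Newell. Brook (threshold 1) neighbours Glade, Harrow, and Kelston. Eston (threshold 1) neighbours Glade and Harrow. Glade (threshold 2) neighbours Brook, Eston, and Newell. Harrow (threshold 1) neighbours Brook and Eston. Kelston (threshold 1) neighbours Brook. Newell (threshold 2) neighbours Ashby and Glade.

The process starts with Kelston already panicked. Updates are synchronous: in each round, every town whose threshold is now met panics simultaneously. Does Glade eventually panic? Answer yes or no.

yes

Round 1 — Kelston panics (initial).
Round 2 — checking thresholds:
  Brook: 1 of 3 neighbours ≥ 1, panics.
Round 3 — checking thresholds:
  Glade: 1 of 3 neighbours < 2, below threshold.
  Harrow: 1 of 2 neighbours ≥ 1, panics.
Round 4 — checking thresholds:
  Eston: 1 of 2 neighbours ≥ 1, panics.
  Glade: 1 of 3 neighbours < 2, below threshold.
Round 5 — checking thresholds:
  Glade: 2 of 3 neighbours ≥ 2, panics.
Round 6 — no new panics; cascade stops.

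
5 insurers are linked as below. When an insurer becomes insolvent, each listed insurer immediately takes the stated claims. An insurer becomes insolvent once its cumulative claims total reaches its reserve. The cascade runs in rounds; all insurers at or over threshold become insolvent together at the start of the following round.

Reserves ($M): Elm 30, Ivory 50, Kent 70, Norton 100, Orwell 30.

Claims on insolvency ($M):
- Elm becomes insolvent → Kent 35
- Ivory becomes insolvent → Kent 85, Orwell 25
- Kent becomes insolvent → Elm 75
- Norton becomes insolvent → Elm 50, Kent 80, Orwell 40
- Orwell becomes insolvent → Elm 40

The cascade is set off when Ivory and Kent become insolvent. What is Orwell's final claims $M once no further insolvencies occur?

25

Round 1 — Ivory, Kent become insolvent (initial).
  Elm: +75 → 75 ≥ 30
  Orwell: +25 → 25 < 30
Round 2 — Elm becomes insolvent.
No further insolvencies.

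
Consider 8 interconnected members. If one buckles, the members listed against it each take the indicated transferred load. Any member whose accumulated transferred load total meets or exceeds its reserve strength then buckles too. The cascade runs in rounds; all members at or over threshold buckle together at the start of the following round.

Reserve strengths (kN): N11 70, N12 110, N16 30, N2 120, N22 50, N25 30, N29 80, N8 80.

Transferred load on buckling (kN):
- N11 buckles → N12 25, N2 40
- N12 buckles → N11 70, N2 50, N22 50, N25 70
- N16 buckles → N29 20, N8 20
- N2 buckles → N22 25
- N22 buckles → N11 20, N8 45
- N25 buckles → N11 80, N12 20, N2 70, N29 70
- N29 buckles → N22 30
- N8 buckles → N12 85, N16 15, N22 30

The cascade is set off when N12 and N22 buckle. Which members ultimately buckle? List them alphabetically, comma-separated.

Round 1 — N12, N22 buckle (initial).
  N11: +70+20 → 90 ≥ 70
  N2: +50 → 50 < 120
  N25: +70 → 70 ≥ 30
  N8: +45 → 45 < 80
Round 2 — N11, N25 buckle.
  N2: +40+70 → 160 ≥ 120
  N29: +70 → 70 < 80
Round 3 — N2 buckles.
No further bucklings.

N11, N12, N2, N22, N25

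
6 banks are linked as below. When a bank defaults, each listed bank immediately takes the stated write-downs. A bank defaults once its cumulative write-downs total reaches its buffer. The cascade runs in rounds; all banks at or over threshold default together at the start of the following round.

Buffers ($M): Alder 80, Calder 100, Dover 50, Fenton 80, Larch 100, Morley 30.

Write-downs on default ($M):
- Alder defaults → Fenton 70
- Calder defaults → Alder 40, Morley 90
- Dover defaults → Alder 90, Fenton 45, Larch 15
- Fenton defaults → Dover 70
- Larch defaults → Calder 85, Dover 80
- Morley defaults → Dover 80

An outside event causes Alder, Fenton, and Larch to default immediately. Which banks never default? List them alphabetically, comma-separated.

Round 1 — Alder, Fenton, Larch default (initial).
  Calder: +85 → 85 < 100
  Dover: +70+80 → 150 ≥ 50
Round 2 — Dover defaults.
No further defaults.

Calder, Morley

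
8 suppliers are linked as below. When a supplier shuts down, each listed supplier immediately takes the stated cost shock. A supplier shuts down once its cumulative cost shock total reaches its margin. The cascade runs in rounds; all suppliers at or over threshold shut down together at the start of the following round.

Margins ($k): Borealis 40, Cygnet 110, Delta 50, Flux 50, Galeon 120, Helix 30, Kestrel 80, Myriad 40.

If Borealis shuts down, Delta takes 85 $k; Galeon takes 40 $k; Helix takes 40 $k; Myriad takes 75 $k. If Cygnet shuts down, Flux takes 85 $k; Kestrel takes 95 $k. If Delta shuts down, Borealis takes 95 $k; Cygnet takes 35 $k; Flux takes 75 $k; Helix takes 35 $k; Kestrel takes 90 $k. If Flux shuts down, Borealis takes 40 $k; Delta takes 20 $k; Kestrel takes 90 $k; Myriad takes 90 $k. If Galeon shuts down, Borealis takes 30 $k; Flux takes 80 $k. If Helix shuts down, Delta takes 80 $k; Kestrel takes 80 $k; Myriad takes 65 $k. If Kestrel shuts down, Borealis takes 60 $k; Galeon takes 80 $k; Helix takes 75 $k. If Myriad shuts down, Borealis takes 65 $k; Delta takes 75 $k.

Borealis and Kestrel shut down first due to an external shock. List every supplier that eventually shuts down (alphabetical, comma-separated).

Round 1 — Borealis, Kestrel shut down (initial).
  Delta: +85 → 85 ≥ 50
  Galeon: +40+80 → 120 ≥ 120
  Helix: +40+75 → 115 ≥ 30
  Myriad: +75 → 75 ≥ 40
Round 2 — Delta, Galeon, Helix, Myriad shut down.
  Cygnet: +35 → 35 < 110
  Flux: +75+80 → 155 ≥ 50
Round 3 — Flux shuts down.
No further shutdowns.

Borealis, Delta, Flux, Galeon, Helix, Kestrel, Myriad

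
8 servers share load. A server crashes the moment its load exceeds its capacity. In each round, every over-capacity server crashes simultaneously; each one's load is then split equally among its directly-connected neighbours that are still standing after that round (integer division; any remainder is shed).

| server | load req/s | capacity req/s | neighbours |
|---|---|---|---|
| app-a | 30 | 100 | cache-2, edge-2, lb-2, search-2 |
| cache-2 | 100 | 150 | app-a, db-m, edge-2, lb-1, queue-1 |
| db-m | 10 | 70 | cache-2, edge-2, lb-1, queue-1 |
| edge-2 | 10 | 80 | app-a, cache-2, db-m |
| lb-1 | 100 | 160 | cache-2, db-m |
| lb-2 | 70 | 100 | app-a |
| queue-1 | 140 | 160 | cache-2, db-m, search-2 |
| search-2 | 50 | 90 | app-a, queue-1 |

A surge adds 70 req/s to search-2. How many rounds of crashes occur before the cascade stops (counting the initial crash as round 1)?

5

Round 1 — search-2 at 120 > 90. search-2 crashes.
  search-2 sheds 120 req/s to app-a, queue-1: 60 each.
    app-a: 30+60 = 90 ≤ 100
    queue-1: 140+60 = 200 > 160
Round 2 — queue-1 crashes.
  queue-1 sheds 200 req/s to cache-2, db-m: 100 each.
    cache-2: 100+100 = 200 > 150
    db-m: 10+100 = 110 > 70
Round 3 — cache-2, db-m crash.
  cache-2 sheds 200 req/s to app-a, edge-2, lb-1: 66 each (2 lost).
    app-a: 90+66 = 156 > 100
    edge-2: 10+66 = 76 ≤ 80
    lb-1: 100+66 = 166 > 160
  db-m sheds 110 req/s to edge-2, lb-1: 55 each.
    edge-2: 76+55 = 131 > 80
    lb-1: 166+55 = 221 > 160
Round 4 — app-a, edge-2, lb-1 crash.
  app-a sheds 156 req/s to lb-2: 156 each.
    lb-2: 70+156 = 226 > 100
  edge-2 sheds 131 req/s: no online neighbours, lost.
  lb-1 sheds 221 req/s: no online neighbours, lost.
Round 5 — lb-2 crashes.
  lb-2 sheds 226 req/s: no online neighbours, lost.
No further crashes.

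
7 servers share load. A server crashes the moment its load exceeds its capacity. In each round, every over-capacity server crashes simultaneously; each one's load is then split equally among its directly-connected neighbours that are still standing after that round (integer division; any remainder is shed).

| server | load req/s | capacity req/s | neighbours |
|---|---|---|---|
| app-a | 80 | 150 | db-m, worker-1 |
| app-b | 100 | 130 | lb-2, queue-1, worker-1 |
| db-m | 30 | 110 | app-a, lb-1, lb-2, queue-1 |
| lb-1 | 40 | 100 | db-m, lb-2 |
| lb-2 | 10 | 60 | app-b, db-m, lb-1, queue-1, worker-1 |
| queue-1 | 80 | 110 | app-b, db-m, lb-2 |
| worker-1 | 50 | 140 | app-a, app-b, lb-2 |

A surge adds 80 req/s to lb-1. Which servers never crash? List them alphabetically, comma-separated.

app-a, app-b, db-m, queue-1, worker-1

Round 1 — lb-1 at 120 > 100. lb-1 crashes.
  lb-1 sheds 120 req/s to db-m, lb-2: 60 each.
    db-m: 30+60 = 90 ≤ 110
    lb-2: 10+60 = 70 > 60
Round 2 — lb-2 crashes.
  lb-2 sheds 70 req/s to app-b, db-m, queue-1, worker-1: 17 each (2 lost).
    app-b: 100+17 = 117 ≤ 130
    db-m: 90+17 = 107 ≤ 110
    queue-1: 80+17 = 97 ≤ 110
    worker-1: 50+17 = 67 ≤ 140
No further crashes.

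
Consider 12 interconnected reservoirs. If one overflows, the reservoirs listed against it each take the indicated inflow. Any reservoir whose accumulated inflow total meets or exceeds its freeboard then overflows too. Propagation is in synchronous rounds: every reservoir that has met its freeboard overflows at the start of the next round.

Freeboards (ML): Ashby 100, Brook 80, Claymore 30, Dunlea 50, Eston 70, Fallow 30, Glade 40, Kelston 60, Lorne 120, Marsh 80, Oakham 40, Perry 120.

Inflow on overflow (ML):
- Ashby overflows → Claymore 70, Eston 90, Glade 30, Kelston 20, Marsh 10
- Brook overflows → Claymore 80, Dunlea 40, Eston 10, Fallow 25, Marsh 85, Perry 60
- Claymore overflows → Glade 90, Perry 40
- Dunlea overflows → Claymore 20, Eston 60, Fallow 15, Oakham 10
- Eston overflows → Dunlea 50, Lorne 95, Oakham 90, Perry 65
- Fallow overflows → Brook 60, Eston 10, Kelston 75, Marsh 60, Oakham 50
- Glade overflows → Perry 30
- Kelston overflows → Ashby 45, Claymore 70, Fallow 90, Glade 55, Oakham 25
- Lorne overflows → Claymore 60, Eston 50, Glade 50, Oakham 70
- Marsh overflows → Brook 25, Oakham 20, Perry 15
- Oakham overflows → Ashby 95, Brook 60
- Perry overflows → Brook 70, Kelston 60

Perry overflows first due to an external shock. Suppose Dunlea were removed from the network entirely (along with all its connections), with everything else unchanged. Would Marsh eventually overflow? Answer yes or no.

yes

With Dunlea removed:
Round 1 — Perry overflows (initial).
  Brook: +70 → 70 < 80
  Kelston: +60 → 60 ≥ 60
Round 2 — Kelston overflows.
  Ashby: +45 → 45 < 100
  Claymore: +70 → 70 ≥ 30
  Fallow: +90 → 90 ≥ 30
  Glade: +55 → 55 ≥ 40
  Oakham: +25 → 25 < 40
Round 3 — Claymore, Fallow, Glade overflow.
  Brook: +60 → 130 ≥ 80
  Eston: +10 → 10 < 70
  Marsh: +60 → 60 < 80
  Oakham: +50 → 75 ≥ 40
Round 4 — Brook, Oakham overflow.
  Ashby: +95 → 140 ≥ 100
  Eston: +10 → 20 < 70
  Marsh: +85 → 145 ≥ 80
Round 5 — Ashby, Marsh overflow.
  Eston: +90 → 110 ≥ 70
Round 6 — Eston overflows.
  Lorne: +95 → 95 < 120
No further overflows.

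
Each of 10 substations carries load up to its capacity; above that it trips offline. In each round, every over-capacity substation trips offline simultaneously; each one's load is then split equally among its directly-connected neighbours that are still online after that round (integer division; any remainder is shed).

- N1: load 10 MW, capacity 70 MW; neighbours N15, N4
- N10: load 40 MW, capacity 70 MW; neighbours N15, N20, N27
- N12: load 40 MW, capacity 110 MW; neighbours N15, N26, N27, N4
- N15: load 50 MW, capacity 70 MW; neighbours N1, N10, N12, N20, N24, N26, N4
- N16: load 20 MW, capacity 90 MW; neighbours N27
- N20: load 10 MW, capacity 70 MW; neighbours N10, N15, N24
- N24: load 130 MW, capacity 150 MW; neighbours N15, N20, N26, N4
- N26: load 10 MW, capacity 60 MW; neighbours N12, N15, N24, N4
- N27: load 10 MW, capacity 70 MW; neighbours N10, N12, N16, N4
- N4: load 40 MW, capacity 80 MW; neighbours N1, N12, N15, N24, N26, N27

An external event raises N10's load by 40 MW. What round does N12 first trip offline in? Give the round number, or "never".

never

Round 1 — N10 at 80 > 70. N10 trips offline.
  N10 sheds 80 MW to N15, N20, N27: 26 each (2 lost).
    N15: 50+26 = 76 > 70
    N20: 10+26 = 36 ≤ 70
    N27: 10+26 = 36 ≤ 70
Round 2 — N15 trips offline.
  N15 sheds 76 MW to N1, N12, N20, N24, N26, N4: 12 each (4 lost).
    N1: 10+12 = 22 ≤ 70
    N12: 40+12 = 52 ≤ 110
    N20: 36+12 = 48 ≤ 70
    N24: 130+12 = 142 ≤ 150
    N26: 10+12 = 22 ≤ 60
    N4: 40+12 = 52 ≤ 80
No further trips.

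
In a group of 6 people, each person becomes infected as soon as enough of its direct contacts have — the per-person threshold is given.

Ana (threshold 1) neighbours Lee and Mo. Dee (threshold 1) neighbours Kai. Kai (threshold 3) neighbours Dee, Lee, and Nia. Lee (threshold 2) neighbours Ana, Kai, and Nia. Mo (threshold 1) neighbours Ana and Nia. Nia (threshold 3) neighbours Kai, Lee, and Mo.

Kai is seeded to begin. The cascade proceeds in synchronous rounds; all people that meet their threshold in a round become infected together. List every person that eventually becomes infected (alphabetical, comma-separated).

Round 1 — Kai becomes infected (initial).
Round 2 — checking thresholds:
  Dee: 1 of 1 neighbours ≥ 1, becomes infected.
  Lee: 1 of 3 neighbours < 2, not yet.
  Nia: 1 of 3 neighbours < 3, not yet.
Round 3 — no new infections; cascade stops.

Dee, Kai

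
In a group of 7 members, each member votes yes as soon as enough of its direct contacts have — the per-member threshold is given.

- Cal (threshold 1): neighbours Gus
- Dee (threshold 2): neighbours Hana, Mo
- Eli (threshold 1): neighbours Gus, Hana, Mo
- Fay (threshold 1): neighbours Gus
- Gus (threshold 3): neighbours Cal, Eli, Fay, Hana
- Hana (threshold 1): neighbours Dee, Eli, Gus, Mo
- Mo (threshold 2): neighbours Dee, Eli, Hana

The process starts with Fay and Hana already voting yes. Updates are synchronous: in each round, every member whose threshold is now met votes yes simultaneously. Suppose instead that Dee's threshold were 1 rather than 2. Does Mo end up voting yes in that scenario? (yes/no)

With Dee's threshold at 1:
Round 1 — Fay, Hana vote yes (initial).
Round 2 — checking thresholds:
  Dee: 1 of 2 neighbours ≥ 1, votes yes.
  Eli: 1 of 3 neighbours ≥ 1, votes yes.
  Gus: 2 of 4 neighbours < 3, below threshold.
  Mo: 1 of 3 neighbours < 2, below threshold.
Round 3 — checking thresholds:
  Gus: 3 of 4 neighbours ≥ 3, votes yes.
  Mo: 3 of 3 neighbours ≥ 2, votes yes.
Round 4 — checking thresholds:
  Cal: 1 of 1 neighbours ≥ 1, votes yes.
Round 5 — no new yes votes; cascade stops.

yes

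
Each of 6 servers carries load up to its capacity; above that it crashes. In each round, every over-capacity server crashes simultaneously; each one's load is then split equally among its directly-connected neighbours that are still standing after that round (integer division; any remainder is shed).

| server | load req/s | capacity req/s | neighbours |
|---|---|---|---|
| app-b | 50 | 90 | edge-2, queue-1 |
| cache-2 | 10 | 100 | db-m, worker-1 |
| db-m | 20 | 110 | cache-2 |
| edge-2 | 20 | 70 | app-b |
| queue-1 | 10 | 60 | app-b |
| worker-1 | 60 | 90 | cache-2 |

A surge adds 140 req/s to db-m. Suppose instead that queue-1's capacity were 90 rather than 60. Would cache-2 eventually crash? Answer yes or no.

With queue-1's capacity at 90:
Round 1 — db-m at 160 > 110. db-m crashes.
  db-m sheds 160 req/s to cache-2: 160 each.
    cache-2: 10+160 = 170 > 100
Round 2 — cache-2 crashes.
  cache-2 sheds 170 req/s to worker-1: 170 each.
    worker-1: 60+170 = 230 > 90
Round 3 — worker-1 crashes.
  worker-1 sheds 230 req/s: no online neighbours, lost.
No further crashes.

yes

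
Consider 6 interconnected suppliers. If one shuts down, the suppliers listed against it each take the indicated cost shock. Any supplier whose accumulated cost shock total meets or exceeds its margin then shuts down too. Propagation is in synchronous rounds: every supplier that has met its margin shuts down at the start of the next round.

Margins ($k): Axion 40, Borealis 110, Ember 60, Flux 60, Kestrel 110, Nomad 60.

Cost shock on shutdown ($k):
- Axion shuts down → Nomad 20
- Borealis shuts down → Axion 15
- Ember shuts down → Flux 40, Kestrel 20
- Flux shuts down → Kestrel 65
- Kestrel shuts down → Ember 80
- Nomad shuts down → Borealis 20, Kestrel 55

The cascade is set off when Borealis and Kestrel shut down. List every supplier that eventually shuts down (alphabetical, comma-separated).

Borealis, Ember, Kestrel

Round 1 — Borealis, Kestrel shut down (initial).
  Axion: +15 → 15 < 40
  Ember: +80 → 80 ≥ 60
Round 2 — Ember shuts down.
  Flux: +40 → 40 < 60
No further shutdowns.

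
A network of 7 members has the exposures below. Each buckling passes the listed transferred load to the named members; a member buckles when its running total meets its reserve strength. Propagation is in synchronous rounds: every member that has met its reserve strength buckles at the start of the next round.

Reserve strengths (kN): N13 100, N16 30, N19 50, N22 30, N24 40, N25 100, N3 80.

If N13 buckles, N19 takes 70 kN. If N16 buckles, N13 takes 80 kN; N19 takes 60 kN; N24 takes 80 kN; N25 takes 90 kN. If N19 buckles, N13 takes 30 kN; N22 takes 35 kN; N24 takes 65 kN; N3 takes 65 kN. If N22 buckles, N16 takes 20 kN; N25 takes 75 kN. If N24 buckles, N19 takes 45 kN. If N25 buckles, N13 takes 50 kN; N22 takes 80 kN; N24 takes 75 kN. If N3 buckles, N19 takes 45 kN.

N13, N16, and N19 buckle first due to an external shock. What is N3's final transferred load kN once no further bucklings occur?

Round 1 — N13, N16, N19 buckle (initial).
  N22: +35 → 35 ≥ 30
  N24: +80+65 → 145 ≥ 40
  N25: +90 → 90 < 100
  N3: +65 → 65 < 80
Round 2 — N22, N24 buckle.
  N25: +75 → 165 ≥ 100
Round 3 — N25 buckles.
No further bucklings.

65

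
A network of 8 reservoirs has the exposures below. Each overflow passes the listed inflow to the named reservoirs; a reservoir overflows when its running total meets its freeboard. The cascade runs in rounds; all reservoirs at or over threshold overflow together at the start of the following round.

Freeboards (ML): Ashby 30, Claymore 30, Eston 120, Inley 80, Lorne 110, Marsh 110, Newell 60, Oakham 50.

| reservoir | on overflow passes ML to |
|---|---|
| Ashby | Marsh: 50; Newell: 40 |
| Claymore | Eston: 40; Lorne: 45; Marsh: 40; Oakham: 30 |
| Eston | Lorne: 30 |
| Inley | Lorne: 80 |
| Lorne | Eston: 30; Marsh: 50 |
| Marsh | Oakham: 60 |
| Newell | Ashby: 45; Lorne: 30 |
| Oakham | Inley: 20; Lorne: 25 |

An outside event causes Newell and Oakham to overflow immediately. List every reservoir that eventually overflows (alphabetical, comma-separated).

Ashby, Newell, Oakham

Round 1 — Newell, Oakham overflow (initial).
  Ashby: +45 → 45 ≥ 30
  Inley: +20 → 20 < 80
  Lorne: +30+25 → 55 < 110
Round 2 — Ashby overflows.
  Marsh: +50 → 50 < 110
No further overflows.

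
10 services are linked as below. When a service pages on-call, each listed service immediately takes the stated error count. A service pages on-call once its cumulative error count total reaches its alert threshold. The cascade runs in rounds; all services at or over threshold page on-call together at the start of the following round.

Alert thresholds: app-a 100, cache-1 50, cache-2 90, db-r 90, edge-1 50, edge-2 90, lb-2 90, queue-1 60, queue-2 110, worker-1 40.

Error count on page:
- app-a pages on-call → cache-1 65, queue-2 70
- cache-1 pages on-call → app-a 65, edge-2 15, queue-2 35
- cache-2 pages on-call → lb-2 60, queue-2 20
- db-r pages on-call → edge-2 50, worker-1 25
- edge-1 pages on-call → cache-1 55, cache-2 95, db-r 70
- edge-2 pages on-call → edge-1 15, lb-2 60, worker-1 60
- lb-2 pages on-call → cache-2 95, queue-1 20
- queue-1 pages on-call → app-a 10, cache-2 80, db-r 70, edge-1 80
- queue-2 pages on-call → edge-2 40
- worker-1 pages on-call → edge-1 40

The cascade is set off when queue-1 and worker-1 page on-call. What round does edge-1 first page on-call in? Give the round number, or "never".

2

Round 1 — queue-1, worker-1 page on-call (initial).
  app-a: +10 → 10 < 100
  cache-2: +80 → 80 < 90
  db-r: +70 → 70 < 90
  edge-1: +80+40 → 120 ≥ 50
Round 2 — edge-1 pages on-call.
  cache-1: +55 → 55 ≥ 50
  cache-2: +95 → 175 ≥ 90
  db-r: +70 → 140 ≥ 90
Round 3 — cache-1, cache-2, db-r page on-call.
  app-a: +65 → 75 < 100
  edge-2: +15+50 → 65 < 90
  lb-2: +60 → 60 < 90
  queue-2: +35+20 → 55 < 110
No further pages.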